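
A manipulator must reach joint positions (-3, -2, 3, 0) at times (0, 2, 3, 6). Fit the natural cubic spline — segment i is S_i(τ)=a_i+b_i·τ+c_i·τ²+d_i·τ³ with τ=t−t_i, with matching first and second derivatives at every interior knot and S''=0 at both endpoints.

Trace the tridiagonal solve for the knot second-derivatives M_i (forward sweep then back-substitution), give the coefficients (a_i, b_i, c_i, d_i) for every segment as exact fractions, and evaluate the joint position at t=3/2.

Δ: Δ0=1/2, Δ1=5, Δ2=-1
row 1: diag=6, rhs=27; c'=1/6, d'=9/2
row 2: denom=8−1·1/6=47/6; d'=(-36−1·9/2)/(47/6)=-243/47
back: M2=-243/47
back: M1=9/2−1/6·-243/47=252/47
M: M0=0, M1=252/47, M2=-243/47, M3=0
seg 0: a=-3, c=M0/2=0, d=(M1−M0)/(6·2)=21/47, b=Δ0−h0·(2M0+M1)/6=-121/94
seg 1: a=-2, c=M1/2=126/47, d=(M2−M1)/(6·1)=-165/94, b=Δ1−h1·(2M1+M2)/6=383/94
seg 2: a=3, c=M2/2=-243/94, d=(M3−M2)/(6·3)=27/94, b=Δ2−h2·(2M2+M3)/6=196/47
t_q=3/2 → seg 0, τ=3/2; S=-3+-121/94·τ+0·τ²+21/47·τ³=-1287/376

  seg 0: a=-3 b=-121/94 c=0 d=21/47
  seg 1: a=-2 b=383/94 c=126/47 d=-165/94
  seg 2: a=3 b=196/47 c=-243/94 d=27/94
S(3/2) = -1287/376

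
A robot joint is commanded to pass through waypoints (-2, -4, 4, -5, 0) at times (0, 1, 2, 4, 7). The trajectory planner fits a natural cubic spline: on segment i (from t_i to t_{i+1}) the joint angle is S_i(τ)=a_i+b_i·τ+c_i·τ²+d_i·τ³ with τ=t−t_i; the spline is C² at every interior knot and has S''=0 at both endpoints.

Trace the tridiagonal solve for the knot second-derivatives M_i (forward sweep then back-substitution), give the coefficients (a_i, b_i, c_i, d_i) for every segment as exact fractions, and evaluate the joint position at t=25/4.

  seg 0: a=-2 b=-1688/321 c=0 d=1046/321
  seg 1: a=-4 b=1450/321 c=1046/107 d=-2020/321
  seg 2: a=4 b=1666/321 c=-974/107 d=5467/2568
  seg 3: a=-5 b=-3643/642 c=1571/428 d=-1571/3852
S(25/4) = -104935/27392

Δ: Δ0=-2, Δ1=8, Δ2=-9/2, Δ3=5/3
row 1: diag=4, rhs=60; c'=1/4, d'=15
row 2: denom=6−1·1/4=23/4; d'=(-75−1·15)/(23/4)=-360/23
row 3: denom=10−2·8/23=214/23; d'=(37−2·-360/23)/(214/23)=1571/214
back: M3=1571/214
back: M2=-360/23−8/23·1571/214=-1948/107
back: M1=15−1/4·-1948/107=2092/107
M: M0=0, M1=2092/107, M2=-1948/107, M3=1571/214, M4=0
seg 0: a=-2, c=M0/2=0, d=(M1−M0)/(6·1)=1046/321, b=Δ0−h0·(2M0+M1)/6=-1688/321
seg 1: a=-4, c=M1/2=1046/107, d=(M2−M1)/(6·1)=-2020/321, b=Δ1−h1·(2M1+M2)/6=1450/321
seg 2: a=4, c=M2/2=-974/107, d=(M3−M2)/(6·2)=5467/2568, b=Δ2−h2·(2M2+M3)/6=1666/321
seg 3: a=-5, c=M3/2=1571/428, d=(M4−M3)/(6·3)=-1571/3852, b=Δ3−h3·(2M3+M4)/6=-3643/642
t_q=25/4 → seg 3, τ=9/4; S=-5+-3643/642·τ+1571/428·τ²+-1571/3852·τ³=-104935/27392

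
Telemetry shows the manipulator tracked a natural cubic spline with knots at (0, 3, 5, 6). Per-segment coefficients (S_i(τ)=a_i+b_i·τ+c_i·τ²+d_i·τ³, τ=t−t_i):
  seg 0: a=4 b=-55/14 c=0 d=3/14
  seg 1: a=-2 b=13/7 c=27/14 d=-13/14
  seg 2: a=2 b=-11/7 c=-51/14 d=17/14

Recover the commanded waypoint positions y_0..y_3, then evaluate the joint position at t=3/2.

y_0=4 y_1=-2 y_2=2 y_3=-2
S(3/2) = -131/112

y_0 = S_0(0) = a_0 = 4
y_1 = S_1(0) = a_1 = -2
y_2 = S_2(0) = a_2 = 2
y_3 = S_2(1) = -2
t_q=3/2 is in segment 0 (τ=3/2); S_0(τ)=-131/112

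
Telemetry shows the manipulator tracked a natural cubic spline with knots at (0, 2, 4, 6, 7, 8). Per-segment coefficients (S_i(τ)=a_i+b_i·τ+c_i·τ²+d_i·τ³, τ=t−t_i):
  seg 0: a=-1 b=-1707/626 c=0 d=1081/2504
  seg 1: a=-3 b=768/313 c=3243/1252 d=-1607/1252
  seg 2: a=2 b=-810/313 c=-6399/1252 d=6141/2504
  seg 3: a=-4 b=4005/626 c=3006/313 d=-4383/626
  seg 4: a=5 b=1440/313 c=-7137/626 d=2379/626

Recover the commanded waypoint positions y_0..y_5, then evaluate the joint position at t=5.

y_0=-1 y_1=-3 y_2=2 y_3=-4 y_4=5 y_5=2
S(5) = -8129/2504

y_0 = S_0(0) = a_0 = -1
y_1 = S_1(0) = a_1 = -3
y_2 = S_2(0) = a_2 = 2
y_3 = S_3(0) = a_3 = -4
y_4 = S_4(0) = a_4 = 5
y_5 = S_4(1) = 2
t_q=5 is in segment 2 (τ=1); S_2(τ)=-8129/2504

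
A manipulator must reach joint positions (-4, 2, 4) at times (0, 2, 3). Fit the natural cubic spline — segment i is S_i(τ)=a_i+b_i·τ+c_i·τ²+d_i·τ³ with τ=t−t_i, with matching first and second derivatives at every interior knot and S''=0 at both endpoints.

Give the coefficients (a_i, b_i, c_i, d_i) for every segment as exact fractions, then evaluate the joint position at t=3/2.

Δ: Δ0=3, Δ1=2
row 1: diag=6, rhs=-6; c'=1/6, d'=-1
back: M1=-1
M: M0=0, M1=-1, M2=0
seg 0: a=-4, c=M0/2=0, d=(M1−M0)/(6·2)=-1/12, b=Δ0−h0·(2M0+M1)/6=10/3
seg 1: a=2, c=M1/2=-1/2, d=(M2−M1)/(6·1)=1/6, b=Δ1−h1·(2M1+M2)/6=7/3
t_q=3/2 → seg 0, τ=3/2; S=-4+10/3·τ+0·τ²+-1/12·τ³=23/32

  seg 0: a=-4 b=10/3 c=0 d=-1/12
  seg 1: a=2 b=7/3 c=-1/2 d=1/6
S(3/2) = 23/32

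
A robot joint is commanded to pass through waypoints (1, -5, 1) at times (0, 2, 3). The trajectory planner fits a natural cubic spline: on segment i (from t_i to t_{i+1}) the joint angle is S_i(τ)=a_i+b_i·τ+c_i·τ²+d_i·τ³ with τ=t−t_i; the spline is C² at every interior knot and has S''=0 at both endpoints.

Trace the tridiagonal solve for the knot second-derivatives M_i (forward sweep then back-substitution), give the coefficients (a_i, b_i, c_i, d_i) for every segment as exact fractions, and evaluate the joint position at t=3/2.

  seg 0: a=1 b=-6 c=0 d=3/4
  seg 1: a=-5 b=3 c=9/2 d=-3/2
S(3/2) = -175/32

Δ: Δ0=-3, Δ1=6
row 1: diag=6, rhs=54; c'=1/6, d'=9
back: M1=9
M: M0=0, M1=9, M2=0
seg 0: a=1, c=M0/2=0, d=(M1−M0)/(6·2)=3/4, b=Δ0−h0·(2M0+M1)/6=-6
seg 1: a=-5, c=M1/2=9/2, d=(M2−M1)/(6·1)=-3/2, b=Δ1−h1·(2M1+M2)/6=3
t_q=3/2 → seg 0, τ=3/2; S=1+-6·τ+0·τ²+3/4·τ³=-175/32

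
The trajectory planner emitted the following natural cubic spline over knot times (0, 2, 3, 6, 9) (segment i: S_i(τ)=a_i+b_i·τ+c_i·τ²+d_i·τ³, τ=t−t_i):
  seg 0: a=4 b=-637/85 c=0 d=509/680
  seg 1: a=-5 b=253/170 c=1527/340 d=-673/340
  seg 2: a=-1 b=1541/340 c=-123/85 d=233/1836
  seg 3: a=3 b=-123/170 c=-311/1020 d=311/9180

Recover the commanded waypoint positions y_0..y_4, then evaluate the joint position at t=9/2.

y_0 = S_0(0) = a_0 = 4
y_1 = S_1(0) = a_1 = -5
y_2 = S_2(0) = a_2 = -1
y_3 = S_3(0) = a_3 = 3
y_4 = S_3(3) = -1
t_q=9/2 is in segment 2 (τ=3/2); S_2(τ)=8081/2720

y_0=4 y_1=-5 y_2=-1 y_3=3 y_4=-1
S(9/2) = 8081/2720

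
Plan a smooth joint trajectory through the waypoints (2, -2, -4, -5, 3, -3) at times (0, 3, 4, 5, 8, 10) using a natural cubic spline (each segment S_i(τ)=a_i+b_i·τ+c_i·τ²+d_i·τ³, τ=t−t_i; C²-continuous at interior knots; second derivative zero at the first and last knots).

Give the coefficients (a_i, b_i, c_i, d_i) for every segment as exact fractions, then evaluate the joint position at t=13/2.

  seg 0: a=2 b=-2228/2121 c=0 d=-200/6363
  seg 1: a=-2 b=-4028/2121 c=-200/707 d=386/2121
  seg 2: a=-4 b=-4070/2121 c=186/707 d=1391/2121
  seg 3: a=-5 b=1219/2121 c=1577/707 d=-1084/2121
  seg 4: a=3 b=337/2121 c=-1675/707 d=1675/4242
S(13/2) = -341/404

Δ: Δ0=-4/3, Δ1=-2, Δ2=-1, Δ3=8/3, Δ4=-3
row 1: diag=8, rhs=-4; c'=1/8, d'=-1/2
row 2: denom=4−1·1/8=31/8; d'=(6−1·-1/2)/(31/8)=52/31
row 3: denom=8−1·8/31=240/31; d'=(22−1·52/31)/(240/31)=21/8
row 4: denom=10−3·31/80=707/80; d'=(-34−3·21/8)/(707/80)=-3350/707
back: M4=-3350/707
back: M3=21/8−31/80·-3350/707=3154/707
back: M2=52/31−8/31·3154/707=372/707
back: M1=-1/2−1/8·372/707=-400/707
M: M0=0, M1=-400/707, M2=372/707, M3=3154/707, M4=-3350/707, M5=0
seg 0: a=2, c=M0/2=0, d=(M1−M0)/(6·3)=-200/6363, b=Δ0−h0·(2M0+M1)/6=-2228/2121
seg 1: a=-2, c=M1/2=-200/707, d=(M2−M1)/(6·1)=386/2121, b=Δ1−h1·(2M1+M2)/6=-4028/2121
seg 2: a=-4, c=M2/2=186/707, d=(M3−M2)/(6·1)=1391/2121, b=Δ2−h2·(2M2+M3)/6=-4070/2121
seg 3: a=-5, c=M3/2=1577/707, d=(M4−M3)/(6·3)=-1084/2121, b=Δ3−h3·(2M3+M4)/6=1219/2121
seg 4: a=3, c=M4/2=-1675/707, d=(M5−M4)/(6·2)=1675/4242, b=Δ4−h4·(2M4+M5)/6=337/2121
t_q=13/2 → seg 3, τ=3/2; S=-5+1219/2121·τ+1577/707·τ²+-1084/2121·τ³=-341/404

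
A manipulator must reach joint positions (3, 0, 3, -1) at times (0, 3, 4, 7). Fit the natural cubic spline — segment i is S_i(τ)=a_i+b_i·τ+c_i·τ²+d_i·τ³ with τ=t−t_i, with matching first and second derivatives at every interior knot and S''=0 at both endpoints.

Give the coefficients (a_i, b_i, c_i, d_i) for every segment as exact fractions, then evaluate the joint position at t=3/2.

Δ: Δ0=-1, Δ1=3, Δ2=-4/3
row 1: diag=8, rhs=24; c'=1/8, d'=3
row 2: denom=8−1·1/8=63/8; d'=(-26−1·3)/(63/8)=-232/63
back: M2=-232/63
back: M1=3−1/8·-232/63=218/63
M: M0=0, M1=218/63, M2=-232/63, M3=0
seg 0: a=3, c=M0/2=0, d=(M1−M0)/(6·3)=109/567, b=Δ0−h0·(2M0+M1)/6=-172/63
seg 1: a=0, c=M1/2=109/63, d=(M2−M1)/(6·1)=-25/21, b=Δ1−h1·(2M1+M2)/6=155/63
seg 2: a=3, c=M2/2=-116/63, d=(M3−M2)/(6·3)=116/567, b=Δ2−h2·(2M2+M3)/6=148/63
t_q=3/2 → seg 0, τ=3/2; S=3+-172/63·τ+0·τ²+109/567·τ³=-25/56

  seg 0: a=3 b=-172/63 c=0 d=109/567
  seg 1: a=0 b=155/63 c=109/63 d=-25/21
  seg 2: a=3 b=148/63 c=-116/63 d=116/567
S(3/2) = -25/56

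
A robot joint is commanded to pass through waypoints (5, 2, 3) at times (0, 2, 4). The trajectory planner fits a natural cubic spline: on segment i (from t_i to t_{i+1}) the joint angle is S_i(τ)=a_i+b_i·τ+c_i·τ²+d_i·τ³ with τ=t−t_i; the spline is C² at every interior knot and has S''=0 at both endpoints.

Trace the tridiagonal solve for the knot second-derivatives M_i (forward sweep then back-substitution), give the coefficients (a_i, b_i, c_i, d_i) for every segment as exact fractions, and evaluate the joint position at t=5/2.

  seg 0: a=5 b=-2 c=0 d=1/8
  seg 1: a=2 b=-1/2 c=3/4 d=-1/8
S(5/2) = 123/64

Δ: Δ0=-3/2, Δ1=1/2
row 1: diag=8, rhs=12; c'=1/4, d'=3/2
back: M1=3/2
M: M0=0, M1=3/2, M2=0
seg 0: a=5, c=M0/2=0, d=(M1−M0)/(6·2)=1/8, b=Δ0−h0·(2M0+M1)/6=-2
seg 1: a=2, c=M1/2=3/4, d=(M2−M1)/(6·2)=-1/8, b=Δ1−h1·(2M1+M2)/6=-1/2
t_q=5/2 → seg 1, τ=1/2; S=2+-1/2·τ+3/4·τ²+-1/8·τ³=123/64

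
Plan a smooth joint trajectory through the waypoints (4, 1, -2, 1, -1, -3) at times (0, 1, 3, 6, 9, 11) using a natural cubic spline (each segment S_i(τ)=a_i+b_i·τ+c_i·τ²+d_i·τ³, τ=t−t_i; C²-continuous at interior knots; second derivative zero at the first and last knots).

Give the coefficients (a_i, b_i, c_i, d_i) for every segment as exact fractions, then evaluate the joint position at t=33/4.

Δ: Δ0=-3, Δ1=-3/2, Δ2=1, Δ3=-2/3, Δ4=-1
row 1: diag=6, rhs=9; c'=1/3, d'=3/2
row 2: denom=10−2·1/3=28/3; d'=(15−2·3/2)/(28/3)=9/7
row 3: denom=12−3·9/28=309/28; d'=(-10−3·9/7)/(309/28)=-388/309
row 4: denom=10−3·28/103=946/103; d'=(-2−3·-388/309)/(946/103)=91/473
back: M4=91/473
back: M3=-388/309−28/103·91/473=-1856/1419
back: M2=9/7−9/28·-1856/1419=807/473
back: M1=3/2−1/3·807/473=881/946
M: M0=0, M1=881/946, M2=807/473, M3=-1856/1419, M4=91/473, M5=0
seg 0: a=4, c=M0/2=0, d=(M1−M0)/(6·1)=881/5676, b=Δ0−h0·(2M0+M1)/6=-17909/5676
seg 1: a=1, c=M1/2=881/1892, d=(M2−M1)/(6·2)=733/11352, b=Δ1−h1·(2M1+M2)/6=-7633/2838
seg 2: a=-2, c=M2/2=807/946, d=(M3−M2)/(6·3)=-4277/25542, b=Δ2−h2·(2M2+M3)/6=-74/1419
seg 3: a=1, c=M3/2=-928/1419, d=(M4−M3)/(6·3)=2129/25542, b=Δ3−h3·(2M3+M4)/6=1547/2838
seg 4: a=-1, c=M4/2=91/946, d=(M5−M4)/(6·2)=-91/5676, b=Δ4−h4·(2M4+M5)/6=-1601/1419
t_q=33/4 → seg 3, τ=9/4; S=1+1547/2838·τ+-928/1419·τ²+2129/25542·τ³=-8165/60544

  seg 0: a=4 b=-17909/5676 c=0 d=881/5676
  seg 1: a=1 b=-7633/2838 c=881/1892 d=733/11352
  seg 2: a=-2 b=-74/1419 c=807/946 d=-4277/25542
  seg 3: a=1 b=1547/2838 c=-928/1419 d=2129/25542
  seg 4: a=-1 b=-1601/1419 c=91/946 d=-91/5676
S(33/4) = -8165/60544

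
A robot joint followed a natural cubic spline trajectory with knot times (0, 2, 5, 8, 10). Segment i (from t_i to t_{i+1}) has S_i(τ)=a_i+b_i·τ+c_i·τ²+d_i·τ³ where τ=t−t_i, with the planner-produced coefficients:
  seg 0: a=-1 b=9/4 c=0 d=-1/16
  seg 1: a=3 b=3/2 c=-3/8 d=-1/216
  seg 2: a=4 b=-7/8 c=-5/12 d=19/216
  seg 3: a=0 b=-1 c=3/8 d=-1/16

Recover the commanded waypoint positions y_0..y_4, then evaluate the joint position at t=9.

y_0 = S_0(0) = a_0 = -1
y_1 = S_1(0) = a_1 = 3
y_2 = S_2(0) = a_2 = 4
y_3 = S_3(0) = a_3 = 0
y_4 = S_3(2) = -1
t_q=9 is in segment 3 (τ=1); S_3(τ)=-11/16

y_0=-1 y_1=3 y_2=4 y_3=0 y_4=-1
S(9) = -11/16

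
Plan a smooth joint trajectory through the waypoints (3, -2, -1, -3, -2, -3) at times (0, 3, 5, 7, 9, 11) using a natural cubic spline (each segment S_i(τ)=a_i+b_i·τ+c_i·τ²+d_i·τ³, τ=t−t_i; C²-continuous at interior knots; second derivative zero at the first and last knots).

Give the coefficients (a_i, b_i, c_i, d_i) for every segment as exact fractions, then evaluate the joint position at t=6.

  seg 0: a=3 b=-1603/636 c=0 d=181/1908
  seg 1: a=-2 b=13/318 c=181/212 d=-397/1272
  seg 2: a=-1 b=-46/159 c=-54/53 d=211/636
  seg 3: a=-3 b=-61/159 c=103/106 d=-337/1272
  seg 4: a=-2 b=103/318 c=-131/212 d=131/1272
S(6) = -419/212

Δ: Δ0=-5/3, Δ1=1/2, Δ2=-1, Δ3=1/2, Δ4=-1/2
row 1: diag=10, rhs=13; c'=1/5, d'=13/10
row 2: denom=8−2·1/5=38/5; d'=(-9−2·13/10)/(38/5)=-29/19
row 3: denom=8−2·5/19=142/19; d'=(9−2·-29/19)/(142/19)=229/142
row 4: denom=8−2·19/71=530/71; d'=(-6−2·229/142)/(530/71)=-131/106
back: M4=-131/106
back: M3=229/142−19/71·-131/106=103/53
back: M2=-29/19−5/19·103/53=-108/53
back: M1=13/10−1/5·-108/53=181/106
M: M0=0, M1=181/106, M2=-108/53, M3=103/53, M4=-131/106, M5=0
seg 0: a=3, c=M0/2=0, d=(M1−M0)/(6·3)=181/1908, b=Δ0−h0·(2M0+M1)/6=-1603/636
seg 1: a=-2, c=M1/2=181/212, d=(M2−M1)/(6·2)=-397/1272, b=Δ1−h1·(2M1+M2)/6=13/318
seg 2: a=-1, c=M2/2=-54/53, d=(M3−M2)/(6·2)=211/636, b=Δ2−h2·(2M2+M3)/6=-46/159
seg 3: a=-3, c=M3/2=103/106, d=(M4−M3)/(6·2)=-337/1272, b=Δ3−h3·(2M3+M4)/6=-61/159
seg 4: a=-2, c=M4/2=-131/212, d=(M5−M4)/(6·2)=131/1272, b=Δ4−h4·(2M4+M5)/6=103/318
t_q=6 → seg 2, τ=1; S=-1+-46/159·τ+-54/53·τ²+211/636·τ³=-419/212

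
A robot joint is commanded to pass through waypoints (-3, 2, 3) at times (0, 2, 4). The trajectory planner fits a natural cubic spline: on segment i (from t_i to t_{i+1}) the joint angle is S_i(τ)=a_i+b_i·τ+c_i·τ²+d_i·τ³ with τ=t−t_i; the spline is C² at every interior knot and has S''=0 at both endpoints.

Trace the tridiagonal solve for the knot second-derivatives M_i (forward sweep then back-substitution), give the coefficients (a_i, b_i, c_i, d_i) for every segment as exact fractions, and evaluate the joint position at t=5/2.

Δ: Δ0=5/2, Δ1=1/2
row 1: diag=8, rhs=-12; c'=1/4, d'=-3/2
back: M1=-3/2
M: M0=0, M1=-3/2, M2=0
seg 0: a=-3, c=M0/2=0, d=(M1−M0)/(6·2)=-1/8, b=Δ0−h0·(2M0+M1)/6=3
seg 1: a=2, c=M1/2=-3/4, d=(M2−M1)/(6·2)=1/8, b=Δ1−h1·(2M1+M2)/6=3/2
t_q=5/2 → seg 1, τ=1/2; S=2+3/2·τ+-3/4·τ²+1/8·τ³=165/64

  seg 0: a=-3 b=3 c=0 d=-1/8
  seg 1: a=2 b=3/2 c=-3/4 d=1/8
S(5/2) = 165/64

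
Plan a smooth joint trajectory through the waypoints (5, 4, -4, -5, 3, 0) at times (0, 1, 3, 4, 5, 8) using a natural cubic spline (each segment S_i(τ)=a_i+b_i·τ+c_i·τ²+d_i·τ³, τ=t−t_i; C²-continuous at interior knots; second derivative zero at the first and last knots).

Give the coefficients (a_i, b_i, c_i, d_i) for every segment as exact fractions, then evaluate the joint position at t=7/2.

  seg 0: a=5 b=-193/472 c=0 d=-279/472
  seg 1: a=4 b=-515/236 c=-837/472 d=51/118
  seg 2: a=-4 b=-965/236 c=387/472 d=1071/472
  seg 3: a=-5 b=2057/472 c=450/59 d=-1881/472
  seg 4: a=3 b=1807/236 c=-2043/472 d=227/472
S(7/2) = -20979/3776

Δ: Δ0=-1, Δ1=-4, Δ2=-1, Δ3=8, Δ4=-1
row 1: diag=6, rhs=-18; c'=1/3, d'=-3
row 2: denom=6−2·1/3=16/3; d'=(18−2·-3)/(16/3)=9/2
row 3: denom=4−1·3/16=61/16; d'=(54−1·9/2)/(61/16)=792/61
row 4: denom=8−1·16/61=472/61; d'=(-54−1·792/61)/(472/61)=-2043/236
back: M4=-2043/236
back: M3=792/61−16/61·-2043/236=900/59
back: M2=9/2−3/16·900/59=387/236
back: M1=-3−1/3·387/236=-837/236
M: M0=0, M1=-837/236, M2=387/236, M3=900/59, M4=-2043/236, M5=0
seg 0: a=5, c=M0/2=0, d=(M1−M0)/(6·1)=-279/472, b=Δ0−h0·(2M0+M1)/6=-193/472
seg 1: a=4, c=M1/2=-837/472, d=(M2−M1)/(6·2)=51/118, b=Δ1−h1·(2M1+M2)/6=-515/236
seg 2: a=-4, c=M2/2=387/472, d=(M3−M2)/(6·1)=1071/472, b=Δ2−h2·(2M2+M3)/6=-965/236
seg 3: a=-5, c=M3/2=450/59, d=(M4−M3)/(6·1)=-1881/472, b=Δ3−h3·(2M3+M4)/6=2057/472
seg 4: a=3, c=M4/2=-2043/472, d=(M5−M4)/(6·3)=227/472, b=Δ4−h4·(2M4+M5)/6=1807/236
t_q=7/2 → seg 2, τ=1/2; S=-4+-965/236·τ+387/472·τ²+1071/472·τ³=-20979/3776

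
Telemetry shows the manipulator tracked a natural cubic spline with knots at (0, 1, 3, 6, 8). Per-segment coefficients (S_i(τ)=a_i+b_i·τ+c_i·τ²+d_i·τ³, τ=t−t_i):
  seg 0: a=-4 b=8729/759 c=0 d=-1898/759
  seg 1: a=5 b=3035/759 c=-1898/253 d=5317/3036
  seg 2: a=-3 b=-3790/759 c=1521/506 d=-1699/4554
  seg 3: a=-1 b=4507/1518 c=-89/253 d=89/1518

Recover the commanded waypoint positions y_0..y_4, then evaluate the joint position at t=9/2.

y_0=-4 y_1=5 y_2=-3 y_3=-1 y_4=4
S(9/2) = -20183/4048

y_0 = S_0(0) = a_0 = -4
y_1 = S_1(0) = a_1 = 5
y_2 = S_2(0) = a_2 = -3
y_3 = S_3(0) = a_3 = -1
y_4 = S_3(2) = 4
t_q=9/2 is in segment 2 (τ=3/2); S_2(τ)=-20183/4048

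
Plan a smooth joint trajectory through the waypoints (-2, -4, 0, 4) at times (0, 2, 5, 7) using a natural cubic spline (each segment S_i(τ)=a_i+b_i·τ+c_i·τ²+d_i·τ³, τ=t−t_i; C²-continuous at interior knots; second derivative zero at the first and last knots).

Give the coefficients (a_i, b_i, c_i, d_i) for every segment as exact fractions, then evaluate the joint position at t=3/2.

  seg 0: a=-2 b=-401/273 c=0 d=32/273
  seg 1: a=-4 b=-17/273 c=64/91 d=-5/63
  seg 2: a=0 b=550/273 c=-1/91 d=1/546
S(3/2) = -99/26

Δ: Δ0=-1, Δ1=4/3, Δ2=2
row 1: diag=10, rhs=14; c'=3/10, d'=7/5
row 2: denom=10−3·3/10=91/10; d'=(4−3·7/5)/(91/10)=-2/91
back: M2=-2/91
back: M1=7/5−3/10·-2/91=128/91
M: M0=0, M1=128/91, M2=-2/91, M3=0
seg 0: a=-2, c=M0/2=0, d=(M1−M0)/(6·2)=32/273, b=Δ0−h0·(2M0+M1)/6=-401/273
seg 1: a=-4, c=M1/2=64/91, d=(M2−M1)/(6·3)=-5/63, b=Δ1−h1·(2M1+M2)/6=-17/273
seg 2: a=0, c=M2/2=-1/91, d=(M3−M2)/(6·2)=1/546, b=Δ2−h2·(2M2+M3)/6=550/273
t_q=3/2 → seg 0, τ=3/2; S=-2+-401/273·τ+0·τ²+32/273·τ³=-99/26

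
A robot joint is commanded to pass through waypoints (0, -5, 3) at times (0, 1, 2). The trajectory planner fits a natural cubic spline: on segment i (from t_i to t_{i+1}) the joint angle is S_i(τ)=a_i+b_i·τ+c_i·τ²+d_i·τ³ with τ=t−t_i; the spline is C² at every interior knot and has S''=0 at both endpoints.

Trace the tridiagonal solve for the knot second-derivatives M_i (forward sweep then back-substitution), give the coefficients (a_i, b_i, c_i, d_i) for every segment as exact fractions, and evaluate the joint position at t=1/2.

  seg 0: a=0 b=-33/4 c=0 d=13/4
  seg 1: a=-5 b=3/2 c=39/4 d=-13/4
S(1/2) = -119/32

Δ: Δ0=-5, Δ1=8
row 1: diag=4, rhs=78; c'=1/4, d'=39/2
back: M1=39/2
M: M0=0, M1=39/2, M2=0
seg 0: a=0, c=M0/2=0, d=(M1−M0)/(6·1)=13/4, b=Δ0−h0·(2M0+M1)/6=-33/4
seg 1: a=-5, c=M1/2=39/4, d=(M2−M1)/(6·1)=-13/4, b=Δ1−h1·(2M1+M2)/6=3/2
t_q=1/2 → seg 0, τ=1/2; S=0+-33/4·τ+0·τ²+13/4·τ³=-119/32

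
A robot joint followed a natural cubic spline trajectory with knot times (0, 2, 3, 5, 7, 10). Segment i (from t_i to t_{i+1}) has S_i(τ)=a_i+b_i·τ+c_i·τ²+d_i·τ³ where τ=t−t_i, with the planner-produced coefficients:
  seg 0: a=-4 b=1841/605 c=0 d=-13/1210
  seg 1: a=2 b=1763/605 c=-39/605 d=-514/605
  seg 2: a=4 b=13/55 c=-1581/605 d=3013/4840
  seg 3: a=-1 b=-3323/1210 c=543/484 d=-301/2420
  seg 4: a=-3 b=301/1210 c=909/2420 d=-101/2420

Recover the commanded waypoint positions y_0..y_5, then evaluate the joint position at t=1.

y_0=-4 y_1=2 y_2=4 y_3=-1 y_4=-3 y_5=0
S(1) = -1171/1210

y_0 = S_0(0) = a_0 = -4
y_1 = S_1(0) = a_1 = 2
y_2 = S_2(0) = a_2 = 4
y_3 = S_3(0) = a_3 = -1
y_4 = S_4(0) = a_4 = -3
y_5 = S_4(3) = 0
t_q=1 is in segment 0 (τ=1); S_0(τ)=-1171/1210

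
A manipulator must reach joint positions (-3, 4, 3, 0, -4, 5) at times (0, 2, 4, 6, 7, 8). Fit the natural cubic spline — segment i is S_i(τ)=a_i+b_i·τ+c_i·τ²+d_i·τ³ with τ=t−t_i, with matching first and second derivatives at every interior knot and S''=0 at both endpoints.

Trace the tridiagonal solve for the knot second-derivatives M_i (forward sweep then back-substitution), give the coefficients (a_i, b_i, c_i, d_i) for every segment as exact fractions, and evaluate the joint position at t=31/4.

Δ: Δ0=7/2, Δ1=-1/2, Δ2=-3/2, Δ3=-4, Δ4=9
row 1: diag=8, rhs=-24; c'=1/4, d'=-3
row 2: denom=8−2·1/4=15/2; d'=(-6−2·-3)/(15/2)=0
row 3: denom=6−2·4/15=82/15; d'=(-15−2·0)/(82/15)=-225/82
row 4: denom=4−1·15/82=313/82; d'=(78−1·-225/82)/(313/82)=6621/313
back: M4=6621/313
back: M3=-225/82−15/82·6621/313=-2070/313
back: M2=0−4/15·-2070/313=552/313
back: M1=-3−1/4·552/313=-1077/313
M: M0=0, M1=-1077/313, M2=552/313, M3=-2070/313, M4=6621/313, M5=0
seg 0: a=-3, c=M0/2=0, d=(M1−M0)/(6·2)=-359/1252, b=Δ0−h0·(2M0+M1)/6=2909/626
seg 1: a=4, c=M1/2=-1077/626, d=(M2−M1)/(6·2)=543/1252, b=Δ1−h1·(2M1+M2)/6=755/626
seg 2: a=3, c=M2/2=276/313, d=(M3−M2)/(6·2)=-437/626, b=Δ2−h2·(2M2+M3)/6=-295/626
seg 3: a=0, c=M3/2=-1035/313, d=(M4−M3)/(6·1)=2897/626, b=Δ3−h3·(2M3+M4)/6=-3331/626
seg 4: a=-4, c=M4/2=6621/626, d=(M5−M4)/(6·1)=-2207/626, b=Δ4−h4·(2M4+M5)/6=610/313
t_q=31/4 → seg 4, τ=3/4; S=-4+610/313·τ+6621/626·τ²+-2207/626·τ³=77071/40064

  seg 0: a=-3 b=2909/626 c=0 d=-359/1252
  seg 1: a=4 b=755/626 c=-1077/626 d=543/1252
  seg 2: a=3 b=-295/626 c=276/313 d=-437/626
  seg 3: a=0 b=-3331/626 c=-1035/313 d=2897/626
  seg 4: a=-4 b=610/313 c=6621/626 d=-2207/626
S(31/4) = 77071/40064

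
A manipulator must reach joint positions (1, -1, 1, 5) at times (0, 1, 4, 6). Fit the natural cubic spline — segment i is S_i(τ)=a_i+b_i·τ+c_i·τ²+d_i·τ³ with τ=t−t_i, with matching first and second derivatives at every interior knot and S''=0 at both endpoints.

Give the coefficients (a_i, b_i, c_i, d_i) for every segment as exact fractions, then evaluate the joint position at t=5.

  seg 0: a=1 b=-494/213 c=0 d=68/213
  seg 1: a=-1 b=-290/213 c=68/71 d=-20/213
  seg 2: a=1 b=394/213 c=8/71 d=-4/213
S(5) = 209/71

Δ: Δ0=-2, Δ1=2/3, Δ2=2
row 1: diag=8, rhs=16; c'=3/8, d'=2
row 2: denom=10−3·3/8=71/8; d'=(8−3·2)/(71/8)=16/71
back: M2=16/71
back: M1=2−3/8·16/71=136/71
M: M0=0, M1=136/71, M2=16/71, M3=0
seg 0: a=1, c=M0/2=0, d=(M1−M0)/(6·1)=68/213, b=Δ0−h0·(2M0+M1)/6=-494/213
seg 1: a=-1, c=M1/2=68/71, d=(M2−M1)/(6·3)=-20/213, b=Δ1−h1·(2M1+M2)/6=-290/213
seg 2: a=1, c=M2/2=8/71, d=(M3−M2)/(6·2)=-4/213, b=Δ2−h2·(2M2+M3)/6=394/213
t_q=5 → seg 2, τ=1; S=1+394/213·τ+8/71·τ²+-4/213·τ³=209/71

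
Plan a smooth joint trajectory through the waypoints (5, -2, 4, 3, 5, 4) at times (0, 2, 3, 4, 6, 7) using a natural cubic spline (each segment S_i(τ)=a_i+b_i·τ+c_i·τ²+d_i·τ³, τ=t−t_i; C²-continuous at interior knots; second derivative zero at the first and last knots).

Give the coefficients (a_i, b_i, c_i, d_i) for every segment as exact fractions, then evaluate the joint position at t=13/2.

Δ: Δ0=-7/2, Δ1=6, Δ2=-1, Δ3=1, Δ4=-1
row 1: diag=6, rhs=57; c'=1/6, d'=19/2
row 2: denom=4−1·1/6=23/6; d'=(-42−1·19/2)/(23/6)=-309/23
row 3: denom=6−1·6/23=132/23; d'=(12−1·-309/23)/(132/23)=195/44
row 4: denom=6−2·23/66=175/33; d'=(-12−2·195/44)/(175/33)=-1377/350
back: M4=-1377/350
back: M3=195/44−23/66·-1377/350=2031/350
back: M2=-309/23−6/23·2031/350=-2616/175
back: M1=19/2−1/6·-2616/175=4197/350
M: M0=0, M1=4197/350, M2=-2616/175, M3=2031/350, M4=-1377/350, M5=0
seg 0: a=5, c=M0/2=0, d=(M1−M0)/(6·2)=1399/1400, b=Δ0−h0·(2M0+M1)/6=-1312/175
seg 1: a=-2, c=M1/2=4197/700, d=(M2−M1)/(6·1)=-449/100, b=Δ1−h1·(2M1+M2)/6=1573/350
seg 2: a=4, c=M2/2=-1308/175, d=(M3−M2)/(6·1)=2421/700, b=Δ2−h2·(2M2+M3)/6=2111/700
seg 3: a=3, c=M3/2=2031/700, d=(M4−M3)/(6·2)=-142/175, b=Δ3−h3·(2M3+M4)/6=-109/70
seg 4: a=5, c=M4/2=-1377/700, d=(M5−M4)/(6·1)=459/700, b=Δ4−h4·(2M4+M5)/6=109/350
t_q=13/2 → seg 4, τ=1/2; S=5+109/350·τ+-1377/700·τ²+459/700·τ³=26577/5600

  seg 0: a=5 b=-1312/175 c=0 d=1399/1400
  seg 1: a=-2 b=1573/350 c=4197/700 d=-449/100
  seg 2: a=4 b=2111/700 c=-1308/175 d=2421/700
  seg 3: a=3 b=-109/70 c=2031/700 d=-142/175
  seg 4: a=5 b=109/350 c=-1377/700 d=459/700
S(13/2) = 26577/5600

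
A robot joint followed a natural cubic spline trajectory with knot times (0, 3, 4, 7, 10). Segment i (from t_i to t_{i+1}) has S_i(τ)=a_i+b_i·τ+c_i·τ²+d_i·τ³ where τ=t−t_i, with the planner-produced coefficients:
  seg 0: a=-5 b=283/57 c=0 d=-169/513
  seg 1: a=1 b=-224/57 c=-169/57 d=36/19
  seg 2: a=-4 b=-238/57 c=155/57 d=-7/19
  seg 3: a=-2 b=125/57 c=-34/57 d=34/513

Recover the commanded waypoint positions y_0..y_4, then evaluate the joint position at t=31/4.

y_0=-5 y_1=1 y_2=-4 y_3=-2 y_4=1
S(31/4) = -403/608

y_0 = S_0(0) = a_0 = -5
y_1 = S_1(0) = a_1 = 1
y_2 = S_2(0) = a_2 = -4
y_3 = S_3(0) = a_3 = -2
y_4 = S_3(3) = 1
t_q=31/4 is in segment 3 (τ=3/4); S_3(τ)=-403/608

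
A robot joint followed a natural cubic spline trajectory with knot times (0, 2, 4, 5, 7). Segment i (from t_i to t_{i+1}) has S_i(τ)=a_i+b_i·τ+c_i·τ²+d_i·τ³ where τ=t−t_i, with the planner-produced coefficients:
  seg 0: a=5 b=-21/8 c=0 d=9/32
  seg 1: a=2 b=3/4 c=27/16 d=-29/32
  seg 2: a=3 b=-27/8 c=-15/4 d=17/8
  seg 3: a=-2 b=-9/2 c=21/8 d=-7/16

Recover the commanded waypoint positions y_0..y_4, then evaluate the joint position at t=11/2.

y_0 = S_0(0) = a_0 = 5
y_1 = S_1(0) = a_1 = 2
y_2 = S_2(0) = a_2 = 3
y_3 = S_3(0) = a_3 = -2
y_4 = S_3(2) = -4
t_q=11/2 is in segment 3 (τ=1/2); S_3(τ)=-467/128

y_0=5 y_1=2 y_2=3 y_3=-2 y_4=-4
S(11/2) = -467/128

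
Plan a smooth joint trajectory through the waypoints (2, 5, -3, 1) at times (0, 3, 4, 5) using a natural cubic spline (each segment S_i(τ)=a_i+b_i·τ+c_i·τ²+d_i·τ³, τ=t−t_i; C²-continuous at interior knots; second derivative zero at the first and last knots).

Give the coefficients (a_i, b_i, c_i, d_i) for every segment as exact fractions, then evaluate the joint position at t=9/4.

  seg 0: a=2 b=175/31 c=0 d=-16/31
  seg 1: a=5 b=-257/31 c=-144/31 d=153/31
  seg 2: a=-3 b=-86/31 c=315/31 d=-105/31
S(9/4) = 547/62

Δ: Δ0=1, Δ1=-8, Δ2=4
row 1: diag=8, rhs=-54; c'=1/8, d'=-27/4
row 2: denom=4−1·1/8=31/8; d'=(72−1·-27/4)/(31/8)=630/31
back: M2=630/31
back: M1=-27/4−1/8·630/31=-288/31
M: M0=0, M1=-288/31, M2=630/31, M3=0
seg 0: a=2, c=M0/2=0, d=(M1−M0)/(6·3)=-16/31, b=Δ0−h0·(2M0+M1)/6=175/31
seg 1: a=5, c=M1/2=-144/31, d=(M2−M1)/(6·1)=153/31, b=Δ1−h1·(2M1+M2)/6=-257/31
seg 2: a=-3, c=M2/2=315/31, d=(M3−M2)/(6·1)=-105/31, b=Δ2−h2·(2M2+M3)/6=-86/31
t_q=9/4 → seg 0, τ=9/4; S=2+175/31·τ+0·τ²+-16/31·τ³=547/62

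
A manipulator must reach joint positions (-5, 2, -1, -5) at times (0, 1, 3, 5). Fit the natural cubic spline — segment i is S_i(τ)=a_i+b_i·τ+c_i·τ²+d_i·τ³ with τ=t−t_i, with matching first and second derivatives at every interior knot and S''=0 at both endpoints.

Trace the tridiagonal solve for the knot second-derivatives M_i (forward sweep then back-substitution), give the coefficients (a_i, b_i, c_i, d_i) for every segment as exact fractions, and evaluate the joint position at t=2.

  seg 0: a=-5 b=375/44 c=0 d=-67/44
  seg 1: a=2 b=87/22 c=-201/44 d=81/88
  seg 2: a=-1 b=-36/11 c=21/22 d=-7/44
S(2) = 203/88

Δ: Δ0=7, Δ1=-3/2, Δ2=-2
row 1: diag=6, rhs=-51; c'=1/3, d'=-17/2
row 2: denom=8−2·1/3=22/3; d'=(-3−2·-17/2)/(22/3)=21/11
back: M2=21/11
back: M1=-17/2−1/3·21/11=-201/22
M: M0=0, M1=-201/22, M2=21/11, M3=0
seg 0: a=-5, c=M0/2=0, d=(M1−M0)/(6·1)=-67/44, b=Δ0−h0·(2M0+M1)/6=375/44
seg 1: a=2, c=M1/2=-201/44, d=(M2−M1)/(6·2)=81/88, b=Δ1−h1·(2M1+M2)/6=87/22
seg 2: a=-1, c=M2/2=21/22, d=(M3−M2)/(6·2)=-7/44, b=Δ2−h2·(2M2+M3)/6=-36/11
t_q=2 → seg 1, τ=1; S=2+87/22·τ+-201/44·τ²+81/88·τ³=203/88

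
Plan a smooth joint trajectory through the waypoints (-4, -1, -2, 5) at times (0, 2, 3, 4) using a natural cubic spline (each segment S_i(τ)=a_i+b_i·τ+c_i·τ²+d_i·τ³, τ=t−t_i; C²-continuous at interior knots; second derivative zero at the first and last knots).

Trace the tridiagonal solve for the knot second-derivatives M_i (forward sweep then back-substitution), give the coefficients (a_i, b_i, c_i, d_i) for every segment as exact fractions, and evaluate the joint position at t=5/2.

Δ: Δ0=3/2, Δ1=-1, Δ2=7
row 1: diag=6, rhs=-15; c'=1/6, d'=-5/2
row 2: denom=4−1·1/6=23/6; d'=(48−1·-5/2)/(23/6)=303/23
back: M2=303/23
back: M1=-5/2−1/6·303/23=-108/23
M: M0=0, M1=-108/23, M2=303/23, M3=0
seg 0: a=-4, c=M0/2=0, d=(M1−M0)/(6·2)=-9/23, b=Δ0−h0·(2M0+M1)/6=141/46
seg 1: a=-1, c=M1/2=-54/23, d=(M2−M1)/(6·1)=137/46, b=Δ1−h1·(2M1+M2)/6=-75/46
seg 2: a=-2, c=M2/2=303/46, d=(M3−M2)/(6·1)=-101/46, b=Δ2−h2·(2M2+M3)/6=60/23
t_q=5/2 → seg 1, τ=1/2; S=-1+-75/46·τ+-54/23·τ²+137/46·τ³=-747/368

  seg 0: a=-4 b=141/46 c=0 d=-9/23
  seg 1: a=-1 b=-75/46 c=-54/23 d=137/46
  seg 2: a=-2 b=60/23 c=303/46 d=-101/46
S(5/2) = -747/368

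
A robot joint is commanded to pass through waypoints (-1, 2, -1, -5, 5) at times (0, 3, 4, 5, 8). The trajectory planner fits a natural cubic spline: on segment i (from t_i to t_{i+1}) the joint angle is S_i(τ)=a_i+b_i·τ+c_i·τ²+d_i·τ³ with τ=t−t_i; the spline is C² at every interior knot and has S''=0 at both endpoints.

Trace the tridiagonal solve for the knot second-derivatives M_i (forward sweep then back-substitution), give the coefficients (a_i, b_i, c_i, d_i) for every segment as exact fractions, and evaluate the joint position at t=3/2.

  seg 0: a=-1 b=283/120 c=0 d=-163/1080
  seg 1: a=2 b=-103/60 c=-163/120 d=3/40
  seg 2: a=-1 b=-101/24 c=-17/15 d=161/120
  seg 3: a=-5 b=-49/20 c=347/120 d=-347/1080
S(3/2) = 649/320

Δ: Δ0=1, Δ1=-3, Δ2=-4, Δ3=10/3
row 1: diag=8, rhs=-24; c'=1/8, d'=-3
row 2: denom=4−1·1/8=31/8; d'=(-6−1·-3)/(31/8)=-24/31
row 3: denom=8−1·8/31=240/31; d'=(44−1·-24/31)/(240/31)=347/60
back: M3=347/60
back: M2=-24/31−8/31·347/60=-34/15
back: M1=-3−1/8·-34/15=-163/60
M: M0=0, M1=-163/60, M2=-34/15, M3=347/60, M4=0
seg 0: a=-1, c=M0/2=0, d=(M1−M0)/(6·3)=-163/1080, b=Δ0−h0·(2M0+M1)/6=283/120
seg 1: a=2, c=M1/2=-163/120, d=(M2−M1)/(6·1)=3/40, b=Δ1−h1·(2M1+M2)/6=-103/60
seg 2: a=-1, c=M2/2=-17/15, d=(M3−M2)/(6·1)=161/120, b=Δ2−h2·(2M2+M3)/6=-101/24
seg 3: a=-5, c=M3/2=347/120, d=(M4−M3)/(6·3)=-347/1080, b=Δ3−h3·(2M3+M4)/6=-49/20
t_q=3/2 → seg 0, τ=3/2; S=-1+283/120·τ+0·τ²+-163/1080·τ³=649/320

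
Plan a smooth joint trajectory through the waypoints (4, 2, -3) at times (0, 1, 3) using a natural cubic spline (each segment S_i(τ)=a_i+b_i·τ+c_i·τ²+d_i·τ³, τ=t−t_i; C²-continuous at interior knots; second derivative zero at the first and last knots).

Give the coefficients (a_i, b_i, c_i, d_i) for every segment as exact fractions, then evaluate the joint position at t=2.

Δ: Δ0=-2, Δ1=-5/2
row 1: diag=6, rhs=-3; c'=1/3, d'=-1/2
back: M1=-1/2
M: M0=0, M1=-1/2, M2=0
seg 0: a=4, c=M0/2=0, d=(M1−M0)/(6·1)=-1/12, b=Δ0−h0·(2M0+M1)/6=-23/12
seg 1: a=2, c=M1/2=-1/4, d=(M2−M1)/(6·2)=1/24, b=Δ1−h1·(2M1+M2)/6=-13/6
t_q=2 → seg 1, τ=1; S=2+-13/6·τ+-1/4·τ²+1/24·τ³=-3/8

  seg 0: a=4 b=-23/12 c=0 d=-1/12
  seg 1: a=2 b=-13/6 c=-1/4 d=1/24
S(2) = -3/8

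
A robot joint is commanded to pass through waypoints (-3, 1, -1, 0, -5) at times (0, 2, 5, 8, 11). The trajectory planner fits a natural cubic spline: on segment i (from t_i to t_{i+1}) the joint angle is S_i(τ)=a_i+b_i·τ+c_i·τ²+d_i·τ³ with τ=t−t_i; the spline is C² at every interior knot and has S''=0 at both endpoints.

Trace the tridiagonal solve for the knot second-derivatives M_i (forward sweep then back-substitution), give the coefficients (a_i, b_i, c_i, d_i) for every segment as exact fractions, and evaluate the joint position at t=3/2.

Δ: Δ0=2, Δ1=-2/3, Δ2=1/3, Δ3=-5/3
row 1: diag=10, rhs=-16; c'=3/10, d'=-8/5
row 2: denom=12−3·3/10=111/10; d'=(6−3·-8/5)/(111/10)=36/37
row 3: denom=12−3·10/37=414/37; d'=(-12−3·36/37)/(414/37)=-4/3
back: M3=-4/3
back: M2=36/37−10/37·-4/3=4/3
back: M1=-8/5−3/10·4/3=-2
M: M0=0, M1=-2, M2=4/3, M3=-4/3, M4=0
seg 0: a=-3, c=M0/2=0, d=(M1−M0)/(6·2)=-1/6, b=Δ0−h0·(2M0+M1)/6=8/3
seg 1: a=1, c=M1/2=-1, d=(M2−M1)/(6·3)=5/27, b=Δ1−h1·(2M1+M2)/6=2/3
seg 2: a=-1, c=M2/2=2/3, d=(M3−M2)/(6·3)=-4/27, b=Δ2−h2·(2M2+M3)/6=-1/3
seg 3: a=0, c=M3/2=-2/3, d=(M4−M3)/(6·3)=2/27, b=Δ3−h3·(2M3+M4)/6=-1/3
t_q=3/2 → seg 0, τ=3/2; S=-3+8/3·τ+0·τ²+-1/6·τ³=7/16

  seg 0: a=-3 b=8/3 c=0 d=-1/6
  seg 1: a=1 b=2/3 c=-1 d=5/27
  seg 2: a=-1 b=-1/3 c=2/3 d=-4/27
  seg 3: a=0 b=-1/3 c=-2/3 d=2/27
S(3/2) = 7/16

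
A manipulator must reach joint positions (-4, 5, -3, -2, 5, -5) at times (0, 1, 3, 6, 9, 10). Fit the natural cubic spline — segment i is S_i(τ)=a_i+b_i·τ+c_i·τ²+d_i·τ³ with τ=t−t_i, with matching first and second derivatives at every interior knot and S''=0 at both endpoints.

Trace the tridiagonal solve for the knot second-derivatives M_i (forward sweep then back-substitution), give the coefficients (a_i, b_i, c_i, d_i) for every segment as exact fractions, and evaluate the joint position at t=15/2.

  seg 0: a=-4 b=5077/444 c=0 d=-1081/444
  seg 1: a=5 b=917/222 c=-1081/148 d=719/444
  seg 2: a=-3 b=-1255/222 c=357/148 d=-5/36
  seg 3: a=-2 b=2251/444 c=43/37 d=-307/444
  seg 4: a=5 b=-1471/222 c=-749/148 d=749/444
S(15/2) = 6969/1184

Δ: Δ0=9, Δ1=-4, Δ2=1/3, Δ3=7/3, Δ4=-10
row 1: diag=6, rhs=-78; c'=1/3, d'=-13
row 2: denom=10−2·1/3=28/3; d'=(26−2·-13)/(28/3)=39/7
row 3: denom=12−3·9/28=309/28; d'=(12−3·39/7)/(309/28)=-44/103
row 4: denom=8−3·28/103=740/103; d'=(-74−3·-44/103)/(740/103)=-749/74
back: M4=-749/74
back: M3=-44/103−28/103·-749/74=86/37
back: M2=39/7−9/28·86/37=357/74
back: M1=-13−1/3·357/74=-1081/74
M: M0=0, M1=-1081/74, M2=357/74, M3=86/37, M4=-749/74, M5=0
seg 0: a=-4, c=M0/2=0, d=(M1−M0)/(6·1)=-1081/444, b=Δ0−h0·(2M0+M1)/6=5077/444
seg 1: a=5, c=M1/2=-1081/148, d=(M2−M1)/(6·2)=719/444, b=Δ1−h1·(2M1+M2)/6=917/222
seg 2: a=-3, c=M2/2=357/148, d=(M3−M2)/(6·3)=-5/36, b=Δ2−h2·(2M2+M3)/6=-1255/222
seg 3: a=-2, c=M3/2=43/37, d=(M4−M3)/(6·3)=-307/444, b=Δ3−h3·(2M3+M4)/6=2251/444
seg 4: a=5, c=M4/2=-749/148, d=(M5−M4)/(6·1)=749/444, b=Δ4−h4·(2M4+M5)/6=-1471/222
t_q=15/2 → seg 3, τ=3/2; S=-2+2251/444·τ+43/37·τ²+-307/444·τ³=6969/1184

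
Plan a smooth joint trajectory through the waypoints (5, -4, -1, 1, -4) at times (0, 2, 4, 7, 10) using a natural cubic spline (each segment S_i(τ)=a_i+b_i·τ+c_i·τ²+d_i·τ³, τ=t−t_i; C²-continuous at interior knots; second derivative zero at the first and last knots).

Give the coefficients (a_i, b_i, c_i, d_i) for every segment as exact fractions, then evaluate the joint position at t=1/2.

Δ: Δ0=-9/2, Δ1=3/2, Δ2=2/3, Δ3=-5/3
row 1: diag=8, rhs=36; c'=1/4, d'=9/2
row 2: denom=10−2·1/4=19/2; d'=(-5−2·9/2)/(19/2)=-28/19
row 3: denom=12−3·6/19=210/19; d'=(-14−3·-28/19)/(210/19)=-13/15
back: M3=-13/15
back: M2=-28/19−6/19·-13/15=-6/5
back: M1=9/2−1/4·-6/5=24/5
M: M0=0, M1=24/5, M2=-6/5, M3=-13/15, M4=0
seg 0: a=5, c=M0/2=0, d=(M1−M0)/(6·2)=2/5, b=Δ0−h0·(2M0+M1)/6=-61/10
seg 1: a=-4, c=M1/2=12/5, d=(M2−M1)/(6·2)=-1/2, b=Δ1−h1·(2M1+M2)/6=-13/10
seg 2: a=-1, c=M2/2=-3/5, d=(M3−M2)/(6·3)=1/54, b=Δ2−h2·(2M2+M3)/6=23/10
seg 3: a=1, c=M3/2=-13/30, d=(M4−M3)/(6·3)=13/270, b=Δ3−h3·(2M3+M4)/6=-4/5
t_q=1/2 → seg 0, τ=1/2; S=5+-61/10·τ+0·τ²+2/5·τ³=2

  seg 0: a=5 b=-61/10 c=0 d=2/5
  seg 1: a=-4 b=-13/10 c=12/5 d=-1/2
  seg 2: a=-1 b=23/10 c=-3/5 d=1/54
  seg 3: a=1 b=-4/5 c=-13/30 d=13/270
S(1/2) = 2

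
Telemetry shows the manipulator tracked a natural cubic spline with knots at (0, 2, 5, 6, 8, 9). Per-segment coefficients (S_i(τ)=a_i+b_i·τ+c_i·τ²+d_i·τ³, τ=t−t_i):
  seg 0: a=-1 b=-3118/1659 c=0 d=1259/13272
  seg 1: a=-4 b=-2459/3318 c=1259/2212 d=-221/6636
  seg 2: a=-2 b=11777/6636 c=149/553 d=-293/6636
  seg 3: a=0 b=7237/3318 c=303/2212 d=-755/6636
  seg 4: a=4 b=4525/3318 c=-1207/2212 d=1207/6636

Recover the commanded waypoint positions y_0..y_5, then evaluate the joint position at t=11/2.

y_0 = S_0(0) = a_0 = -1
y_1 = S_1(0) = a_1 = -4
y_2 = S_2(0) = a_2 = -2
y_3 = S_3(0) = a_3 = 0
y_4 = S_4(0) = a_4 = 4
y_5 = S_4(1) = 5
t_q=11/2 is in segment 2 (τ=1/2); S_2(τ)=-18595/17696

y_0=-1 y_1=-4 y_2=-2 y_3=0 y_4=4 y_5=5
S(11/2) = -18595/17696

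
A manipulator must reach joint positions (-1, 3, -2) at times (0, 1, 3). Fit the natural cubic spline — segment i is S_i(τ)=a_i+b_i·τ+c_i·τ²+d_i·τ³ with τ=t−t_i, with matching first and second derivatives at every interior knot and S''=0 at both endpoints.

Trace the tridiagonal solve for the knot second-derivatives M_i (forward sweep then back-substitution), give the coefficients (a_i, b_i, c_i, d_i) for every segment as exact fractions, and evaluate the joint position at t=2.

Δ: Δ0=4, Δ1=-5/2
row 1: diag=6, rhs=-39; c'=1/3, d'=-13/2
back: M1=-13/2
M: M0=0, M1=-13/2, M2=0
seg 0: a=-1, c=M0/2=0, d=(M1−M0)/(6·1)=-13/12, b=Δ0−h0·(2M0+M1)/6=61/12
seg 1: a=3, c=M1/2=-13/4, d=(M2−M1)/(6·2)=13/24, b=Δ1−h1·(2M1+M2)/6=11/6
t_q=2 → seg 1, τ=1; S=3+11/6·τ+-13/4·τ²+13/24·τ³=17/8

  seg 0: a=-1 b=61/12 c=0 d=-13/12
  seg 1: a=3 b=11/6 c=-13/4 d=13/24
S(2) = 17/8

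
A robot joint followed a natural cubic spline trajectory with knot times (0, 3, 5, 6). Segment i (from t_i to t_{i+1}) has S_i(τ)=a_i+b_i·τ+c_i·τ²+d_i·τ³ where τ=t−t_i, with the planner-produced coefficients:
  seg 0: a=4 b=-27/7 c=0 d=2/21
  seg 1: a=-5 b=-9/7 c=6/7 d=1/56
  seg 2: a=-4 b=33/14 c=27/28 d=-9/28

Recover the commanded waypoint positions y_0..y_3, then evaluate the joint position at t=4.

y_0 = S_0(0) = a_0 = 4
y_1 = S_1(0) = a_1 = -5
y_2 = S_2(0) = a_2 = -4
y_3 = S_2(1) = -1
t_q=4 is in segment 1 (τ=1); S_1(τ)=-303/56

y_0=4 y_1=-5 y_2=-4 y_3=-1
S(4) = -303/56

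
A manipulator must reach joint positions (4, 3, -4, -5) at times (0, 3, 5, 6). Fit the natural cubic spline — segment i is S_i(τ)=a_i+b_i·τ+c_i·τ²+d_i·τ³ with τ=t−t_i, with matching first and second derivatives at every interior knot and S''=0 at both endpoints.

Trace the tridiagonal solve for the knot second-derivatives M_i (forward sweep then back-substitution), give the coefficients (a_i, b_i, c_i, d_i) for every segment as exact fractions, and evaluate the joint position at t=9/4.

  seg 0: a=4 b=20/21 c=0 d=-1/7
  seg 1: a=3 b=-61/21 c=-9/7 d=83/168
  seg 2: a=-4 b=-89/42 c=47/28 d=-47/84
S(9/4) = 289/64

Δ: Δ0=-1/3, Δ1=-7/2, Δ2=-1
row 1: diag=10, rhs=-19; c'=1/5, d'=-19/10
row 2: denom=6−2·1/5=28/5; d'=(15−2·-19/10)/(28/5)=47/14
back: M2=47/14
back: M1=-19/10−1/5·47/14=-18/7
M: M0=0, M1=-18/7, M2=47/14, M3=0
seg 0: a=4, c=M0/2=0, d=(M1−M0)/(6·3)=-1/7, b=Δ0−h0·(2M0+M1)/6=20/21
seg 1: a=3, c=M1/2=-9/7, d=(M2−M1)/(6·2)=83/168, b=Δ1−h1·(2M1+M2)/6=-61/21
seg 2: a=-4, c=M2/2=47/28, d=(M3−M2)/(6·1)=-47/84, b=Δ2−h2·(2M2+M3)/6=-89/42
t_q=9/4 → seg 0, τ=9/4; S=4+20/21·τ+0·τ²+-1/7·τ³=289/64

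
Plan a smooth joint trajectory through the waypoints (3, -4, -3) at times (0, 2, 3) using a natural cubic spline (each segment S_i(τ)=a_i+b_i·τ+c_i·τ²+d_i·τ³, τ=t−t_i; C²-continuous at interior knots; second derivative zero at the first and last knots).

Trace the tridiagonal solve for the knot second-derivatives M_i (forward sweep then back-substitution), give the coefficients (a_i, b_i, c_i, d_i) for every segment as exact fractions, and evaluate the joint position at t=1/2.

  seg 0: a=3 b=-5 c=0 d=3/8
  seg 1: a=-4 b=-1/2 c=9/4 d=-3/4
S(1/2) = 35/64

Δ: Δ0=-7/2, Δ1=1
row 1: diag=6, rhs=27; c'=1/6, d'=9/2
back: M1=9/2
M: M0=0, M1=9/2, M2=0
seg 0: a=3, c=M0/2=0, d=(M1−M0)/(6·2)=3/8, b=Δ0−h0·(2M0+M1)/6=-5
seg 1: a=-4, c=M1/2=9/4, d=(M2−M1)/(6·1)=-3/4, b=Δ1−h1·(2M1+M2)/6=-1/2
t_q=1/2 → seg 0, τ=1/2; S=3+-5·τ+0·τ²+3/8·τ³=35/64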